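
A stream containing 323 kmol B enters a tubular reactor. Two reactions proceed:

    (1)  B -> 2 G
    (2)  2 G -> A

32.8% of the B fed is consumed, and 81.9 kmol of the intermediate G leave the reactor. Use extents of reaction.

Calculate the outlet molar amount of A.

65 kmol

Conversion of B: B consumed = 1ξ₁ = 0.328 × 323 → ξ₁ = 105.9 kmol.
G balance: n_G = 0 + 2ξ₁ − 2ξ₂ = 81.9 → ξ₂ = (2·105.9 − 81.9)/2 = 64.99 kmol.
Outlet amounts (n = n₀ + Σ ν·ξ):
  B: 323 − 1(105.9) = 217.1
  G: 0 + 2(105.9) − 2(64.99) = 81.9
  A: 0 + 1(64.99) = 64.99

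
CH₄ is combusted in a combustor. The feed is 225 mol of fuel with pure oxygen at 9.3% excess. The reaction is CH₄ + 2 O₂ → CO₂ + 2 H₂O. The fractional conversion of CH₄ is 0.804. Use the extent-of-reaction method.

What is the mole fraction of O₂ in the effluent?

0.181

Stoichiometric O₂ = 2 × 225 = 450 mol; O₂ fed = 450 × 1.093 = 491.8 mol.
Fuel reacted = 0.804 × 225 → ξ = 180.9 mol.
Outlet (n = n₀ + ν ξ):
  CH₄: 225 − 1(180.9) = 44.1
  O₂: 491.8 − 2(180.9) = 130
  CO₂: 0 + 1(180.9) = 180.9
  H₂O: 0 + 2(180.9) = 361.8
Total out = 716.8 mol; y_O₂ = 130 / 716.8 = 0.1814.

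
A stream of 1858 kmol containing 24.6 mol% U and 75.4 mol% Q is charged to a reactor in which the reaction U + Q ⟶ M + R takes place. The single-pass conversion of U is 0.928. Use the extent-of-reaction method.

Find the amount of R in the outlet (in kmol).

424 kmol

U reacted = 0.928 × 457.1 = 424.2 kmol; ν_U = −1, so ξ = 424.2/1 = 424.2 kmol.
Outlet amounts (n = n₀ + ν ξ):
  U: 457.1 − 1(424.2) = 32.91
  Q: 1401 − 1(424.2) = 976.8
  M: 0 + 1(424.2) = 424.2
  R: 0 + 1(424.2) = 424.2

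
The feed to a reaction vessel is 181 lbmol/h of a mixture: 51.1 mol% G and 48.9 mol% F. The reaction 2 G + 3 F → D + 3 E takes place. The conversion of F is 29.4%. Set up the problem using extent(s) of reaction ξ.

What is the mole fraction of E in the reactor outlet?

F reacted = 0.294 × 88.51 = 26.02 lbmol/h; ν_F = −3, so ξ = 26.02/3 = 8.674 lbmol/h.
Outlet amounts (n = n₀ + ν ξ):
  G: 92.49 − 2(8.674) = 75.14
  F: 88.51 − 3(8.674) = 62.49
  D: 0 + 1(8.674) = 8.674
  E: 0 + 3(8.674) = 26.02
Total out = 172.3 lbmol/h; y_E = 26.02 / 172.3 = 0.151.

0.151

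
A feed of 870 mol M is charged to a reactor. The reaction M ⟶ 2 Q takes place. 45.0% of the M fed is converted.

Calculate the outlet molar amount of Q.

M reacted = 0.45 × 870 = 391.5 mol; ν_M = −1, so ξ = 391.5/1 = 391.5 mol.
Outlet amounts (n = n₀ + ν ξ):
  M: 870 − 1(391.5) = 478.5
  Q: 0 + 2(391.5) = 783

783 mol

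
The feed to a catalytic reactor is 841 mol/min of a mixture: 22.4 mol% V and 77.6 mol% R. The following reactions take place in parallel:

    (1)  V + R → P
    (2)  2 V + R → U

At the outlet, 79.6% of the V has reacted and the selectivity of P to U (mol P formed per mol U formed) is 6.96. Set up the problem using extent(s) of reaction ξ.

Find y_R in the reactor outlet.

0.752

Conversion of V: V consumed = 0.796 × 188.4 = 150 mol/min = 1ξ₁ + 2ξ₂.
Selectivity: 1ξ₁ / (1ξ₂) = 6.96 → ξ₁ = 6.96 ξ₂.
Substitute: (1·6.96 + 2) ξ₂ = 150 → ξ₂ = 16.74 mol/min, ξ₁ = 116.5 mol/min.
Outlet amounts (n = n₀ + Σ ν·ξ):
  V: 188.4 − 1(116.5) − 2(16.74) = 38.43
  R: 652.6 − 1(116.5) − 1(16.74) = 519.4
  P: 0 + 1(116.5) = 116.5
  U: 0 + 1(16.74) = 16.74
Total out = 691 mol/min; y_R = 519.4 / 691 = 0.7516.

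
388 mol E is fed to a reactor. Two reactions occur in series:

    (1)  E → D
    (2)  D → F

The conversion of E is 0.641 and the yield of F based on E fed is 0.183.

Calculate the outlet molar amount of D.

178 mol

Conversion of E: E consumed = 1ξ₁ = 0.641 × 388 → ξ₁ = 248.7 mol.
Yield of F: 1ξ₂ / 388 = 0.183 → ξ₂ = 71 mol.
Outlet amounts (n = n₀ + Σ ν·ξ):
  E: 388 − 1(248.7) = 139.3
  D: 0 + 1(248.7) − 1(71) = 177.7
  F: 0 + 1(71) = 71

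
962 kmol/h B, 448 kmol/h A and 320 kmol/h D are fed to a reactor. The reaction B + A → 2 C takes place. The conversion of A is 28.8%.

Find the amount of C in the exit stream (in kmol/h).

A reacted = 0.288 × 448 = 129 kmol/h; ν_A = −1, so ξ = 129/1 = 129 kmol/h.
Outlet amounts (n = n₀ + ν ξ):
  B: 962 − 1(129) = 833
  A: 448 − 1(129) = 319
  C: 0 + 2(129) = 258
  D: 320 (inert)

258 kmol/h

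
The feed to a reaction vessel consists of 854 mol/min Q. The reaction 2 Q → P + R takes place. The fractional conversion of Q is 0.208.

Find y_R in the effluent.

Q reacted = 0.208 × 854 = 177.6 mol/min; ν_Q = −2, so ξ = 177.6/2 = 88.82 mol/min.
Outlet amounts (n = n₀ + ν ξ):
  Q: 854 − 2(88.82) = 676.4
  P: 0 + 1(88.82) = 88.82
  R: 0 + 1(88.82) = 88.82
Total out = 854 mol/min; y_R = 88.82 / 854 = 0.104.

0.104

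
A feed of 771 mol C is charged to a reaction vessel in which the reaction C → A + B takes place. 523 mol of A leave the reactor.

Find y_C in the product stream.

For A: n = n₀ + 1ξ → 523 = 0 + 1ξ, giving ξ = 523 mol.
Outlet amounts (n = n₀ + ν ξ):
  C: 771 − 1(523) = 248
  A: 0 + 1(523) = 523
  B: 0 + 1(523) = 523
Total out = 1294 mol; y_C = 248 / 1294 = 0.1917.

0.192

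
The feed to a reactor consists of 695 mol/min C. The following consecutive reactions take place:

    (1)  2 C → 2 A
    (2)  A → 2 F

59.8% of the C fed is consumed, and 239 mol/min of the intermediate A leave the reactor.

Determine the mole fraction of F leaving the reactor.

0.405

Conversion of C: C consumed = 2ξ₁ = 0.598 × 695 → ξ₁ = 207.8 mol/min.
A balance: n_A = 0 + 2ξ₁ − 1ξ₂ = 239 → ξ₂ = (2·207.8 − 239)/1 = 176.6 mol/min.
Outlet amounts (n = n₀ + Σ ν·ξ):
  C: 695 − 2(207.8) = 279.4
  A: 0 + 2(207.8) − 1(176.6) = 239
  F: 0 + 2(176.6) = 353.2
Total out = 871.6 mol/min; y_F = 353.2 / 871.6 = 0.4053.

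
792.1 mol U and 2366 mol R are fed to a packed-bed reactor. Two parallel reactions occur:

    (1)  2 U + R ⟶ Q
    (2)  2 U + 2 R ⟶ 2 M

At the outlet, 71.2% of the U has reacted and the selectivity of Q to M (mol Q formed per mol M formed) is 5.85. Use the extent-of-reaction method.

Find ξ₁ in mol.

Conversion of U: U consumed = 0.712 × 792.1 = 564 mol = 2ξ₁ + 2ξ₂.
Selectivity: 1ξ₁ / (2ξ₂) = 5.85 → ξ₁ = 11.7 ξ₂.
Substitute: (2·11.7 + 2) ξ₂ = 564 → ξ₂ = 22.2 mol, ξ₁ = 259.8 mol.
Outlet amounts (n = n₀ + Σ ν·ξ):
  U: 792.1 − 2(259.8) − 2(22.2) = 228.1
  R: 2366 − 1(259.8) − 2(22.2) = 2062
  Q: 0 + 1(259.8) = 259.8
  M: 0 + 2(22.2) = 44.41

ξ₁ = 260 mol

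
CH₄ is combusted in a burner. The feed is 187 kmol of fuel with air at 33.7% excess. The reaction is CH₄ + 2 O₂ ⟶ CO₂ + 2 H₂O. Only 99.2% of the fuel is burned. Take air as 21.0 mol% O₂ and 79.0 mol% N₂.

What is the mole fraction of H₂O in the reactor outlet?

0.144

Stoichiometric O₂ = 2 × 187 = 374 kmol; O₂ fed = 374 × 1.337 = 500 kmol.
N₂ fed = 500 × 79/21 = 1881 kmol.
Fuel reacted = 0.992 × 187 → ξ = 185.5 kmol.
Outlet (n = n₀ + ν ξ):
  CH₄: 187 − 1(185.5) = 1.496
  O₂: 500 − 2(185.5) = 129
  N₂: 1881 (inert)
  CO₂: 0 + 1(185.5) = 185.5
  H₂O: 0 + 2(185.5) = 371
Total out = 2568 kmol; y_H₂O = 371 / 2568 = 0.1445.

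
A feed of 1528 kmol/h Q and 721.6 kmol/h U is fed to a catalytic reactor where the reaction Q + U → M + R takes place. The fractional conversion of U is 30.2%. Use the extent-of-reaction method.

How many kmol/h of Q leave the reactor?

1310 kmol/h

U reacted = 0.302 × 721.6 = 217.9 kmol/h; ν_U = −1, so ξ = 217.9/1 = 217.9 kmol/h.
Outlet amounts (n = n₀ + ν ξ):
  Q: 1528 − 1(217.9) = 1310
  U: 721.6 − 1(217.9) = 503.7
  M: 0 + 1(217.9) = 217.9
  R: 0 + 1(217.9) = 217.9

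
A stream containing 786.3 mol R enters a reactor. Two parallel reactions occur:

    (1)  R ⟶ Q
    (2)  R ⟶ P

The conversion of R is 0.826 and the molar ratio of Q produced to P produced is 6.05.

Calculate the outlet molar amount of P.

Conversion of R: R consumed = 0.826 × 786.3 = 649.5 mol = 1ξ₁ + 1ξ₂.
Selectivity: 1ξ₁ / (1ξ₂) = 6.05 → ξ₁ = 6.05 ξ₂.
Substitute: (1·6.05 + 1) ξ₂ = 649.5 → ξ₂ = 92.13 mol, ξ₁ = 557.4 mol.
Outlet amounts (n = n₀ + Σ ν·ξ):
  R: 786.3 − 1(557.4) − 1(92.13) = 136.8
  Q: 0 + 1(557.4) = 557.4
  P: 0 + 1(92.13) = 92.13

92.1 mol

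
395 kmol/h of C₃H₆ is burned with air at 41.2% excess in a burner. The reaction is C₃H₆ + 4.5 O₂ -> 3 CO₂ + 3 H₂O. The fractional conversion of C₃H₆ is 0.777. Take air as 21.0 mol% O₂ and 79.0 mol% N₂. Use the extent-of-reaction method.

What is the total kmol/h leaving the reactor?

Stoichiometric O₂ = 4.5 × 395 = 1778 kmol/h; O₂ fed = 1778 × 1.412 = 2510 kmol/h.
N₂ fed = 2510 × 79/21 = 9442 kmol/h.
Fuel reacted = 0.777 × 395 → ξ = 306.9 kmol/h.
Outlet (n = n₀ + ν ξ):
  C₃H₆: 395 − 1(306.9) = 88.08
  O₂: 2510 − 4.5(306.9) = 1129
  N₂: 9442 (inert)
  CO₂: 0 + 3(306.9) = 920.7
  H₂O: 0 + 3(306.9) = 920.7
Total out = 88.08 + 1129 + 9442 + 920.7 + 920.7 = 12500 kmol/h.

12500 kmol/h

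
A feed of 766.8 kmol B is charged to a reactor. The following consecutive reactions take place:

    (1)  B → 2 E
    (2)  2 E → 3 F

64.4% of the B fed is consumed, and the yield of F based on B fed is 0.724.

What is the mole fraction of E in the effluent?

Conversion of B: B consumed = 1ξ₁ = 0.644 × 766.8 → ξ₁ = 493.8 kmol.
Yield of F: 3ξ₂ / 766.8 = 0.724 → ξ₂ = 185.1 kmol.
Outlet amounts (n = n₀ + Σ ν·ξ):
  B: 766.8 − 1(493.8) = 273
  E: 0 + 2(493.8) − 2(185.1) = 617.5
  F: 0 + 3(185.1) = 555.2
Total out = 1446 kmol; y_E = 617.5 / 1446 = 0.4272.

0.427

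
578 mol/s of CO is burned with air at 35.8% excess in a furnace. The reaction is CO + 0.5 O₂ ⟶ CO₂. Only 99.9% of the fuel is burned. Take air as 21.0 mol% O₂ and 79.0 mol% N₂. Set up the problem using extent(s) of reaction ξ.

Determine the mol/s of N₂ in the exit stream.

1480 mol/s

Stoichiometric O₂ = 0.5 × 578 = 289 mol/s; O₂ fed = 289 × 1.358 = 392.5 mol/s.
N₂ fed = 392.5 × 79/21 = 1476 mol/s.
Fuel reacted = 0.999 × 578 → ξ = 577.4 mol/s.
Outlet (n = n₀ + ν ξ):
  CO: 578 − 1(577.4) = 0.578
  O₂: 392.5 − 0.5(577.4) = 103.8
  N₂: 1476 (inert)
  CO₂: 0 + 1(577.4) = 577.4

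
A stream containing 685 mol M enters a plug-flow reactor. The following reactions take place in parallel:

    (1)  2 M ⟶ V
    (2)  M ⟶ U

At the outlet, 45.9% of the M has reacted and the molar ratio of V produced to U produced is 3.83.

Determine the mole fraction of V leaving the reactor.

0.255

Conversion of M: M consumed = 0.459 × 685 = 314.4 mol = 2ξ₁ + 1ξ₂.
Selectivity: 1ξ₁ / (1ξ₂) = 3.83 → ξ₁ = 3.83 ξ₂.
Substitute: (2·3.83 + 1) ξ₂ = 314.4 → ξ₂ = 36.31 mol, ξ₁ = 139.1 mol.
Outlet amounts (n = n₀ + Σ ν·ξ):
  M: 685 − 2(139.1) − 1(36.31) = 370.6
  V: 0 + 1(139.1) = 139.1
  U: 0 + 1(36.31) = 36.31
Total out = 545.9 mol; y_V = 139.1 / 545.9 = 0.2547.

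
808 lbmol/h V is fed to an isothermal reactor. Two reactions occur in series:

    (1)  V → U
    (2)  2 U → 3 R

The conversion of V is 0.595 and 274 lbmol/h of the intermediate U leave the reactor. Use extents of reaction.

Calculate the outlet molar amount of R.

310 lbmol/h

Conversion of V: V consumed = 1ξ₁ = 0.595 × 808 → ξ₁ = 480.8 lbmol/h.
U balance: n_U = 0 + 1ξ₁ − 2ξ₂ = 274 → ξ₂ = (1·480.8 − 274)/2 = 103.4 lbmol/h.
Outlet amounts (n = n₀ + Σ ν·ξ):
  V: 808 − 1(480.8) = 327.2
  U: 0 + 1(480.8) − 2(103.4) = 274
  R: 0 + 3(103.4) = 310.1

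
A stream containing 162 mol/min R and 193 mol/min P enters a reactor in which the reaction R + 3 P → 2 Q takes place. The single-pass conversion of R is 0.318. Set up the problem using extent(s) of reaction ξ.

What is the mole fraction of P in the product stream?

R reacted = 0.318 × 162 = 51.52 mol/min; ν_R = −1, so ξ = 51.52/1 = 51.52 mol/min.
Outlet amounts (n = n₀ + ν ξ):
  R: 162 − 1(51.52) = 110.5
  P: 193 − 3(51.52) = 38.45
  Q: 0 + 2(51.52) = 103
Total out = 252 mol/min; y_P = 38.45 / 252 = 0.1526.

0.153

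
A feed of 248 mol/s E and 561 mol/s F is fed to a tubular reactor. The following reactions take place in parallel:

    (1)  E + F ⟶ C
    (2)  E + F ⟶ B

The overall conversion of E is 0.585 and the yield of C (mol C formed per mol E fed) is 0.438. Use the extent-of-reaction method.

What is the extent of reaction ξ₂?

ξ₂ = 36.5 mol/s

Yield of C: 1ξ₁ / 248 = 0.438 → ξ₁ = 108.6 mol/s.
Conversion of E: 1ξ₁ + 1ξ₂ = 0.585 × 248 = 145.1 → ξ₂ = 36.46 mol/s.
Outlet amounts (n = n₀ + Σ ν·ξ):
  E: 248 − 1(108.6) − 1(36.46) = 102.9
  F: 561 − 1(108.6) − 1(36.46) = 415.9
  C: 0 + 1(108.6) = 108.6
  B: 0 + 1(36.46) = 36.46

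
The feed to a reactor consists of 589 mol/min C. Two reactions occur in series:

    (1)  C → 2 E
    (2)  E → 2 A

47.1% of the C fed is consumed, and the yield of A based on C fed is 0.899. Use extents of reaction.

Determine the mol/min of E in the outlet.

290 mol/min

Conversion of C: C consumed = 1ξ₁ = 0.471 × 589 → ξ₁ = 277.4 mol/min.
Yield of A: 2ξ₂ / 589 = 0.899 → ξ₂ = 264.8 mol/min.
Outlet amounts (n = n₀ + Σ ν·ξ):
  C: 589 − 1(277.4) = 311.6
  E: 0 + 2(277.4) − 1(264.8) = 290.1
  A: 0 + 2(264.8) = 529.5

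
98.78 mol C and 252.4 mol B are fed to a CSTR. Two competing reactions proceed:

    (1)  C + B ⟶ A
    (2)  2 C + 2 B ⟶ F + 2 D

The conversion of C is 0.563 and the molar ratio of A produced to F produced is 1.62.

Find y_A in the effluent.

0.08

Conversion of C: C consumed = 0.563 × 98.78 = 55.61 mol = 1ξ₁ + 2ξ₂.
Selectivity: 1ξ₁ / (1ξ₂) = 1.62 → ξ₁ = 1.62 ξ₂.
Substitute: (1·1.62 + 2) ξ₂ = 55.61 → ξ₂ = 15.36 mol, ξ₁ = 24.89 mol.
Outlet amounts (n = n₀ + Σ ν·ξ):
  C: 98.78 − 1(24.89) − 2(15.36) = 43.17
  B: 252.4 − 1(24.89) − 2(15.36) = 196.8
  A: 0 + 1(24.89) = 24.89
  F: 0 + 1(15.36) = 15.36
  D: 0 + 2(15.36) = 30.73
Total out = 310.9 mol; y_A = 24.89 / 310.9 = 0.08004.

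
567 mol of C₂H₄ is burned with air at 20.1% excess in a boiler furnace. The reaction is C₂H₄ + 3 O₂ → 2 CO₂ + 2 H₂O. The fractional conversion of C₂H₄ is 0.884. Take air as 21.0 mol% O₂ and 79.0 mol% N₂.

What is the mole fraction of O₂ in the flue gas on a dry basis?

Stoichiometric O₂ = 3 × 567 = 1701 mol; O₂ fed = 1701 × 1.201 = 2043 mol.
N₂ fed = 2043 × 79/21 = 7685 mol.
Fuel reacted = 0.884 × 567 → ξ = 501.2 mol.
Outlet (n = n₀ + ν ξ):
  C₂H₄: 567 − 1(501.2) = 65.77
  O₂: 2043 − 3(501.2) = 539.2
  N₂: 7685 (inert)
  CO₂: 0 + 2(501.2) = 1002
  H₂O: 0 + 2(501.2) = 1002
Dry total = 9293 mol; y_O₂ (dry) = 539.2 / 9293 = 0.05803.

0.058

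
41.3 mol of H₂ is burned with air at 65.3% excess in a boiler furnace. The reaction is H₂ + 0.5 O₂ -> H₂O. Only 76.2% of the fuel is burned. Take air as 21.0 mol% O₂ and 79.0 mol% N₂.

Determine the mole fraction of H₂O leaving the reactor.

Stoichiometric O₂ = 0.5 × 41.3 = 20.65 mol; O₂ fed = 20.65 × 1.653 = 34.13 mol.
N₂ fed = 34.13 × 79/21 = 128.4 mol.
Fuel reacted = 0.762 × 41.3 → ξ = 31.47 mol.
Outlet (n = n₀ + ν ξ):
  H₂: 41.3 − 1(31.47) = 9.829
  O₂: 34.13 − 0.5(31.47) = 18.4
  N₂: 128.4 (inert)
  H₂O: 0 + 1(31.47) = 31.47
Total out = 188.1 mol; y_H₂O = 31.47 / 188.1 = 0.1673.

0.167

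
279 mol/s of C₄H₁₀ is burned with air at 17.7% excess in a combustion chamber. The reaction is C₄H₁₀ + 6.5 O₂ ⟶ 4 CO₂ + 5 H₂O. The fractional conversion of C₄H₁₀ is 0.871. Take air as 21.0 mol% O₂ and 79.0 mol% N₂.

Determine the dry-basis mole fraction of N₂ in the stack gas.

0.837

Stoichiometric O₂ = 6.5 × 279 = 1814 mol/s; O₂ fed = 1814 × 1.177 = 2134 mol/s.
N₂ fed = 2134 × 79/21 = 8030 mol/s.
Fuel reacted = 0.871 × 279 → ξ = 243 mol/s.
Outlet (n = n₀ + ν ξ):
  C₄H₁₀: 279 − 1(243) = 35.99
  O₂: 2134 − 6.5(243) = 554.9
  N₂: 8030 (inert)
  CO₂: 0 + 4(243) = 972
  H₂O: 0 + 5(243) = 1215
Dry total = 9593 mol/s; y_N₂ (dry) = 8030 / 9593 = 0.8371.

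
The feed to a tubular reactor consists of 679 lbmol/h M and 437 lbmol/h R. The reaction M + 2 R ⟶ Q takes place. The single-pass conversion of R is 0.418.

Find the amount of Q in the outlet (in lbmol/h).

91.3 lbmol/h

R reacted = 0.418 × 437 = 182.7 lbmol/h; ν_R = −2, so ξ = 182.7/2 = 91.33 lbmol/h.
Outlet amounts (n = n₀ + ν ξ):
  M: 679 − 1(91.33) = 587.7
  R: 437 − 2(91.33) = 254.3
  Q: 0 + 1(91.33) = 91.33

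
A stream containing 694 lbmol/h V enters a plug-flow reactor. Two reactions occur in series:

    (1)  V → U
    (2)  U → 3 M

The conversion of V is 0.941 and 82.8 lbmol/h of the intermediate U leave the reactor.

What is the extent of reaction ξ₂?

ξ₂ = 570 lbmol/h

Conversion of V: V consumed = 1ξ₁ = 0.941 × 694 → ξ₁ = 653.1 lbmol/h.
U balance: n_U = 0 + 1ξ₁ − 1ξ₂ = 82.8 → ξ₂ = (1·653.1 − 82.8)/1 = 570.3 lbmol/h.
Outlet amounts (n = n₀ + Σ ν·ξ):
  V: 694 − 1(653.1) = 40.95
  U: 0 + 1(653.1) − 1(570.3) = 82.8
  M: 0 + 3(570.3) = 1711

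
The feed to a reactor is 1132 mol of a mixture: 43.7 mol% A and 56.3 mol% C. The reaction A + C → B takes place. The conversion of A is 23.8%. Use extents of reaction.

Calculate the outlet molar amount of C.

A reacted = 0.238 × 494.7 = 117.7 mol; ν_A = −1, so ξ = 117.7/1 = 117.7 mol.
Outlet amounts (n = n₀ + ν ξ):
  A: 494.7 − 1(117.7) = 376.9
  C: 637.3 − 1(117.7) = 519.6
  B: 0 + 1(117.7) = 117.7

520 mol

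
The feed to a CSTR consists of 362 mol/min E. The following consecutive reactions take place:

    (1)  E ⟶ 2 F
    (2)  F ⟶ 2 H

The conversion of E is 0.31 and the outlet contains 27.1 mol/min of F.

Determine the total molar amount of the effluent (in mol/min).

Conversion of E: E consumed = 1ξ₁ = 0.31 × 362 → ξ₁ = 112.2 mol/min.
F balance: n_F = 0 + 2ξ₁ − 1ξ₂ = 27.1 → ξ₂ = (2·112.2 − 27.1)/1 = 197.3 mol/min.
Outlet amounts (n = n₀ + Σ ν·ξ):
  E: 362 − 1(112.2) = 249.8
  F: 0 + 2(112.2) − 1(197.3) = 27.1
  H: 0 + 2(197.3) = 394.7
Total out = 249.8 + 27.1 + 394.7 = 671.6 mol/min.

672 mol/min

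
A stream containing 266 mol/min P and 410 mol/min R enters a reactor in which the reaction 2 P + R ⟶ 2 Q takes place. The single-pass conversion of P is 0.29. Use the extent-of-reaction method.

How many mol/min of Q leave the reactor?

77.1 mol/min

P reacted = 0.29 × 266 = 77.14 mol/min; ν_P = −2, so ξ = 77.14/2 = 38.57 mol/min.
Outlet amounts (n = n₀ + ν ξ):
  P: 266 − 2(38.57) = 188.9
  R: 410 − 1(38.57) = 371.4
  Q: 0 + 2(38.57) = 77.14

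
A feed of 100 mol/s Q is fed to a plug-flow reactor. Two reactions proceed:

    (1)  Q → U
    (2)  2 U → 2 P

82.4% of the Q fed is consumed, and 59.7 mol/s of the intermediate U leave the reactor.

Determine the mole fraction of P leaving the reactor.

0.227

Conversion of Q: Q consumed = 1ξ₁ = 0.824 × 100 → ξ₁ = 82.4 mol/s.
U balance: n_U = 0 + 1ξ₁ − 2ξ₂ = 59.7 → ξ₂ = (1·82.4 − 59.7)/2 = 11.35 mol/s.
Outlet amounts (n = n₀ + Σ ν·ξ):
  Q: 100 − 1(82.4) = 17.6
  U: 0 + 1(82.4) − 2(11.35) = 59.7
  P: 0 + 2(11.35) = 22.7
Total out = 100 mol/s; y_P = 22.7 / 100 = 0.227.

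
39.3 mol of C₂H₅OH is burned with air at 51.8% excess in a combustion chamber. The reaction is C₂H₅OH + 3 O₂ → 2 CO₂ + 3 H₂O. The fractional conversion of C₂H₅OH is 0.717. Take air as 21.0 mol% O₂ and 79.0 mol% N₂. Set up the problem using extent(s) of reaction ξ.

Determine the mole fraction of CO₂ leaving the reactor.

0.0613

Stoichiometric O₂ = 3 × 39.3 = 117.9 mol; O₂ fed = 117.9 × 1.518 = 179 mol.
N₂ fed = 179 × 79/21 = 673.3 mol.
Fuel reacted = 0.717 × 39.3 → ξ = 28.18 mol.
Outlet (n = n₀ + ν ξ):
  C₂H₅OH: 39.3 − 1(28.18) = 11.12
  O₂: 179 − 3(28.18) = 94.44
  N₂: 673.3 (inert)
  CO₂: 0 + 2(28.18) = 56.36
  H₂O: 0 + 3(28.18) = 84.53
Total out = 919.7 mol; y_CO₂ = 56.36 / 919.7 = 0.06127.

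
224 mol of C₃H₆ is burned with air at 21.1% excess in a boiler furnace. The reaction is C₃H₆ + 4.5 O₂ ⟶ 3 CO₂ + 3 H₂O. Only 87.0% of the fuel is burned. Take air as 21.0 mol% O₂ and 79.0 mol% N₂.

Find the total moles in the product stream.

Stoichiometric O₂ = 4.5 × 224 = 1008 mol; O₂ fed = 1008 × 1.211 = 1221 mol.
N₂ fed = 1221 × 79/21 = 4592 mol.
Fuel reacted = 0.87 × 224 → ξ = 194.9 mol.
Outlet (n = n₀ + ν ξ):
  C₃H₆: 224 − 1(194.9) = 29.12
  O₂: 1221 − 4.5(194.9) = 343.7
  N₂: 4592 (inert)
  CO₂: 0 + 3(194.9) = 584.6
  H₂O: 0 + 3(194.9) = 584.6
Total out = 29.12 + 343.7 + 4592 + 584.6 + 584.6 = 6134 mol.

6130 mol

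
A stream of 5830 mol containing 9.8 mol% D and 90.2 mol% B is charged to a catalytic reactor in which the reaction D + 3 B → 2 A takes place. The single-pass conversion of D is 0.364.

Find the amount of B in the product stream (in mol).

4630 mol

D reacted = 0.364 × 571.3 = 208 mol; ν_D = −1, so ξ = 208/1 = 208 mol.
Outlet amounts (n = n₀ + ν ξ):
  D: 571.3 − 1(208) = 363.4
  B: 5259 − 3(208) = 4635
  A: 0 + 2(208) = 415.9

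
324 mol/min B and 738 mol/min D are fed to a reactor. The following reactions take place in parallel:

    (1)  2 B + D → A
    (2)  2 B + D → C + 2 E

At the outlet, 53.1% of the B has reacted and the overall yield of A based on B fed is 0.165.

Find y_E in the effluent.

0.0682

Yield of A: 1ξ₁ / 324 = 0.165 → ξ₁ = 53.46 mol/min.
Conversion of B: 2ξ₁ + 2ξ₂ = 0.531 × 324 = 172 → ξ₂ = 32.56 mol/min.
Outlet amounts (n = n₀ + Σ ν·ξ):
  B: 324 − 2(53.46) − 2(32.56) = 152
  D: 738 − 1(53.46) − 1(32.56) = 652
  A: 0 + 1(53.46) = 53.46
  C: 0 + 1(32.56) = 32.56
  E: 0 + 2(32.56) = 65.12
Total out = 955.1 mol/min; y_E = 65.12 / 955.1 = 0.06819.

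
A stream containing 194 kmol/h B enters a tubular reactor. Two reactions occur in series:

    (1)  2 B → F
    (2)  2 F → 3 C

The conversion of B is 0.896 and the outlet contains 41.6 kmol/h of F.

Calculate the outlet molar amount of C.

Conversion of B: B consumed = 2ξ₁ = 0.896 × 194 → ξ₁ = 86.91 kmol/h.
F balance: n_F = 0 + 1ξ₁ − 2ξ₂ = 41.6 → ξ₂ = (1·86.91 − 41.6)/2 = 22.66 kmol/h.
Outlet amounts (n = n₀ + Σ ν·ξ):
  B: 194 − 2(86.91) = 20.18
  F: 0 + 1(86.91) − 2(22.66) = 41.6
  C: 0 + 3(22.66) = 67.97

68 kmol/h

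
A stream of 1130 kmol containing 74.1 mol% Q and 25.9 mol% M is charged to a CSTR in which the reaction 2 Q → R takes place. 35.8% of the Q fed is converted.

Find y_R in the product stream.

Q reacted = 0.358 × 837.3 = 299.8 kmol; ν_Q = −2, so ξ = 299.8/2 = 149.9 kmol.
Outlet amounts (n = n₀ + ν ξ):
  Q: 837.3 − 2(149.9) = 537.6
  R: 0 + 1(149.9) = 149.9
  M: 292.7 (inert)
Total out = 980.1 kmol; y_R = 149.9 / 980.1 = 0.1529.

0.153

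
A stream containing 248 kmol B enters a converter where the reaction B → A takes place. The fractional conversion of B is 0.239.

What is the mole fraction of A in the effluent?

0.239

B reacted = 0.239 × 248 = 59.27 kmol; ν_B = −1, so ξ = 59.27/1 = 59.27 kmol.
Outlet amounts (n = n₀ + ν ξ):
  B: 248 − 1(59.27) = 188.7
  A: 0 + 1(59.27) = 59.27
Total out = 248 kmol; y_A = 59.27 / 248 = 0.239.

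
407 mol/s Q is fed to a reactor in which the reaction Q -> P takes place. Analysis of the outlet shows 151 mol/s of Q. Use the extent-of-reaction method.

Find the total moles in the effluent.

407 mol/s

For Q: n = n₀ − 1ξ → 151 = 407 − 1ξ, giving ξ = 256 mol/s.
Outlet amounts (n = n₀ + ν ξ):
  Q: 407 − 1(256) = 151
  P: 0 + 1(256) = 256
Total out = 151 + 256 = 407 mol/s.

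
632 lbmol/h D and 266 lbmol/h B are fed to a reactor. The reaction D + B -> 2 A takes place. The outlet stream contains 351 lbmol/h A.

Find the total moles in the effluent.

For A: n = n₀ + 2ξ → 351 = 0 + 2ξ, giving ξ = 175.5 lbmol/h.
Outlet amounts (n = n₀ + ν ξ):
  D: 632 − 1(175.5) = 456.5
  B: 266 − 1(175.5) = 90.5
  A: 0 + 2(175.5) = 351
Total out = 456.5 + 90.5 + 351 = 898 lbmol/h.

898 lbmol/h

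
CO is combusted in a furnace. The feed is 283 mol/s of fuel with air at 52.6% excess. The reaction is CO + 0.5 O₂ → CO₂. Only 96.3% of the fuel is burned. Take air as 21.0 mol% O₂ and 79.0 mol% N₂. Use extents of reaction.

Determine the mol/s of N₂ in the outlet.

812 mol/s

Stoichiometric O₂ = 0.5 × 283 = 141.5 mol/s; O₂ fed = 141.5 × 1.526 = 215.9 mol/s.
N₂ fed = 215.9 × 79/21 = 812.3 mol/s.
Fuel reacted = 0.963 × 283 → ξ = 272.5 mol/s.
Outlet (n = n₀ + ν ξ):
  CO: 283 − 1(272.5) = 10.47
  O₂: 215.9 − 0.5(272.5) = 79.66
  N₂: 812.3 (inert)
  CO₂: 0 + 1(272.5) = 272.5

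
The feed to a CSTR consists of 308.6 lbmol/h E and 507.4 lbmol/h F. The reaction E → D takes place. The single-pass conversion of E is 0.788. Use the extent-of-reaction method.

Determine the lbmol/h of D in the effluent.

E reacted = 0.788 × 308.6 = 243.2 lbmol/h; ν_E = −1, so ξ = 243.2/1 = 243.2 lbmol/h.
Outlet amounts (n = n₀ + ν ξ):
  E: 308.6 − 1(243.2) = 65.42
  D: 0 + 1(243.2) = 243.2
  F: 507.4 (inert)

243 lbmol/h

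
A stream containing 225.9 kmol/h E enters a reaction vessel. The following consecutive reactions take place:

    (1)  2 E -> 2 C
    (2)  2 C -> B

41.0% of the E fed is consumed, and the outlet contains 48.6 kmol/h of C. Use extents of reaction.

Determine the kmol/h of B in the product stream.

22 kmol/h

Conversion of E: E consumed = 2ξ₁ = 0.41 × 225.9 → ξ₁ = 46.31 kmol/h.
C balance: n_C = 0 + 2ξ₁ − 2ξ₂ = 48.6 → ξ₂ = (2·46.31 − 48.6)/2 = 22.01 kmol/h.
Outlet amounts (n = n₀ + Σ ν·ξ):
  E: 225.9 − 2(46.31) = 133.3
  C: 0 + 2(46.31) − 2(22.01) = 48.6
  B: 0 + 1(22.01) = 22.01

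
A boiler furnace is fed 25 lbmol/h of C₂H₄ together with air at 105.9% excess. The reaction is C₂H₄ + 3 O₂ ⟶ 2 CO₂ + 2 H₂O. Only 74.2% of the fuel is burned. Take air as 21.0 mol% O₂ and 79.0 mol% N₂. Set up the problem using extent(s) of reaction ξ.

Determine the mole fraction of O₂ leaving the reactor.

Stoichiometric O₂ = 3 × 25 = 75 lbmol/h; O₂ fed = 75 × 2.059 = 154.4 lbmol/h.
N₂ fed = 154.4 × 79/21 = 580.9 lbmol/h.
Fuel reacted = 0.742 × 25 → ξ = 18.55 lbmol/h.
Outlet (n = n₀ + ν ξ):
  C₂H₄: 25 − 1(18.55) = 6.45
  O₂: 154.4 − 3(18.55) = 98.78
  N₂: 580.9 (inert)
  CO₂: 0 + 2(18.55) = 37.1
  H₂O: 0 + 2(18.55) = 37.1
Total out = 760.4 lbmol/h; y_O₂ = 98.78 / 760.4 = 0.1299.

0.13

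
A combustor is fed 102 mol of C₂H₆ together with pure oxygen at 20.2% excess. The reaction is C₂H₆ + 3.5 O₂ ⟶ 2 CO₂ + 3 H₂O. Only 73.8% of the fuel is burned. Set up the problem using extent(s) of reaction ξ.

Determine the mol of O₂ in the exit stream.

Stoichiometric O₂ = 3.5 × 102 = 357 mol; O₂ fed = 357 × 1.202 = 429.1 mol.
Fuel reacted = 0.738 × 102 → ξ = 75.28 mol.
Outlet (n = n₀ + ν ξ):
  C₂H₆: 102 − 1(75.28) = 26.72
  O₂: 429.1 − 3.5(75.28) = 165.6
  CO₂: 0 + 2(75.28) = 150.6
  H₂O: 0 + 3(75.28) = 225.8

166 mol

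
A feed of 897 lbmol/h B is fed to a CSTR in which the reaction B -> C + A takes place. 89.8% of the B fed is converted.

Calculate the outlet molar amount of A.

B reacted = 0.898 × 897 = 805.5 lbmol/h; ν_B = −1, so ξ = 805.5/1 = 805.5 lbmol/h.
Outlet amounts (n = n₀ + ν ξ):
  B: 897 − 1(805.5) = 91.49
  C: 0 + 1(805.5) = 805.5
  A: 0 + 1(805.5) = 805.5

806 lbmol/h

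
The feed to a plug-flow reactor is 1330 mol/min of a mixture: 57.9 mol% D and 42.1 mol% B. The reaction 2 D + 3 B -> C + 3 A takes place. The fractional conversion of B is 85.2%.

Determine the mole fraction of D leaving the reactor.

B reacted = 0.852 × 559.9 = 477.1 mol/min; ν_B = −3, so ξ = 477.1/3 = 159 mol/min.
Outlet amounts (n = n₀ + ν ξ):
  D: 770.1 − 2(159) = 452
  B: 559.9 − 3(159) = 82.87
  C: 0 + 1(159) = 159
  A: 0 + 3(159) = 477.1
Total out = 1171 mol/min; y_D = 452 / 1171 = 0.386.

0.386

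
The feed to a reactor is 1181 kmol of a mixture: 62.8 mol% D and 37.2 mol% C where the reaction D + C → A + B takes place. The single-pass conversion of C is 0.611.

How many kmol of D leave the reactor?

473 kmol

C reacted = 0.611 × 439.3 = 268.4 kmol; ν_C = −1, so ξ = 268.4/1 = 268.4 kmol.
Outlet amounts (n = n₀ + ν ξ):
  D: 741.7 − 1(268.4) = 473.2
  C: 439.3 − 1(268.4) = 170.9
  A: 0 + 1(268.4) = 268.4
  B: 0 + 1(268.4) = 268.4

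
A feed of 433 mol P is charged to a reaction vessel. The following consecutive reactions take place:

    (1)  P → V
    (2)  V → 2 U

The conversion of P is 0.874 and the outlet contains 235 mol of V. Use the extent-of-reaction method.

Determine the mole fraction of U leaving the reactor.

Conversion of P: P consumed = 1ξ₁ = 0.874 × 433 → ξ₁ = 378.4 mol.
V balance: n_V = 0 + 1ξ₁ − 1ξ₂ = 235 → ξ₂ = (1·378.4 − 235)/1 = 143.4 mol.
Outlet amounts (n = n₀ + Σ ν·ξ):
  P: 433 − 1(378.4) = 54.56
  V: 0 + 1(378.4) − 1(143.4) = 235
  U: 0 + 2(143.4) = 286.9
Total out = 576.4 mol; y_U = 286.9 / 576.4 = 0.4977.

0.498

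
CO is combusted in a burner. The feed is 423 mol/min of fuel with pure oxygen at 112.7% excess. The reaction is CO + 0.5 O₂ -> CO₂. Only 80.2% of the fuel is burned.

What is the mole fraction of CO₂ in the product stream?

Stoichiometric O₂ = 0.5 × 423 = 211.5 mol/min; O₂ fed = 211.5 × 2.127 = 449.9 mol/min.
Fuel reacted = 0.802 × 423 → ξ = 339.2 mol/min.
Outlet (n = n₀ + ν ξ):
  CO: 423 − 1(339.2) = 83.75
  O₂: 449.9 − 0.5(339.2) = 280.2
  CO₂: 0 + 1(339.2) = 339.2
Total out = 703.2 mol/min; y_CO₂ = 339.2 / 703.2 = 0.4824.

0.482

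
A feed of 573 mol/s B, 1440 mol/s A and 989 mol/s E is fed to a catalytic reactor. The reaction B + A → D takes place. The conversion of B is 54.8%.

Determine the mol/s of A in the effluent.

B reacted = 0.548 × 573 = 314 mol/s; ν_B = −1, so ξ = 314/1 = 314 mol/s.
Outlet amounts (n = n₀ + ν ξ):
  B: 573 − 1(314) = 259
  A: 1440 − 1(314) = 1126
  D: 0 + 1(314) = 314
  E: 989 (inert)

1130 mol/s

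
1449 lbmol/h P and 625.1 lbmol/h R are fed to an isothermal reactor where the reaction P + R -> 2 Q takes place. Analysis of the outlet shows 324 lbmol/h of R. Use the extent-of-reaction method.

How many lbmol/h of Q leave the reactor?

602 lbmol/h

For R: n = n₀ − 1ξ → 324 = 625.1 − 1ξ, giving ξ = 301.1 lbmol/h.
Outlet amounts (n = n₀ + ν ξ):
  P: 1449 − 1(301.1) = 1148
  R: 625.1 − 1(301.1) = 324
  Q: 0 + 2(301.1) = 602.2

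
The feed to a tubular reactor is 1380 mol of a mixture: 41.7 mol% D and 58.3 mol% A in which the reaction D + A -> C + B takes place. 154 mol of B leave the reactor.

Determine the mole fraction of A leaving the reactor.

For B: n = n₀ + 1ξ → 154 = 0 + 1ξ, giving ξ = 154 mol.
Outlet amounts (n = n₀ + ν ξ):
  D: 575.5 − 1(154) = 421.5
  A: 804.5 − 1(154) = 650.5
  C: 0 + 1(154) = 154
  B: 0 + 1(154) = 154
Total out = 1380 mol; y_A = 650.5 / 1380 = 0.4714.

0.471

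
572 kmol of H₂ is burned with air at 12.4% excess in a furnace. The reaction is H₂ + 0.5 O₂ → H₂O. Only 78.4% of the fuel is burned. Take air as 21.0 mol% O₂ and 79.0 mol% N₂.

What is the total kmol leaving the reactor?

1880 kmol

Stoichiometric O₂ = 0.5 × 572 = 286 kmol; O₂ fed = 286 × 1.124 = 321.5 kmol.
N₂ fed = 321.5 × 79/21 = 1209 kmol.
Fuel reacted = 0.784 × 572 → ξ = 448.4 kmol.
Outlet (n = n₀ + ν ξ):
  H₂: 572 − 1(448.4) = 123.6
  O₂: 321.5 − 0.5(448.4) = 97.24
  N₂: 1209 (inert)
  H₂O: 0 + 1(448.4) = 448.4
Total out = 123.6 + 97.24 + 1209 + 448.4 = 1879 kmol.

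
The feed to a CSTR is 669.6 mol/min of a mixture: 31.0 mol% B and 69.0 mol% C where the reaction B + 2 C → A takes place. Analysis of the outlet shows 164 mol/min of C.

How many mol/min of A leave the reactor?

For C: n = n₀ − 2ξ → 164 = 462 − 2ξ, giving ξ = 149 mol/min.
Outlet amounts (n = n₀ + ν ξ):
  B: 207.6 − 1(149) = 58.56
  C: 462 − 2(149) = 164
  A: 0 + 1(149) = 149

149 mol/min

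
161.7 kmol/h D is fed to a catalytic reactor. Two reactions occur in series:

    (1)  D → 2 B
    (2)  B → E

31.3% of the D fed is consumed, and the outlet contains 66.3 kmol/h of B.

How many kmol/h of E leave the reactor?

Conversion of D: D consumed = 1ξ₁ = 0.313 × 161.7 → ξ₁ = 50.61 kmol/h.
B balance: n_B = 0 + 2ξ₁ − 1ξ₂ = 66.3 → ξ₂ = (2·50.61 − 66.3)/1 = 34.92 kmol/h.
Outlet amounts (n = n₀ + Σ ν·ξ):
  D: 161.7 − 1(50.61) = 111.1
  B: 0 + 2(50.61) − 1(34.92) = 66.3
  E: 0 + 1(34.92) = 34.92

34.9 kmol/h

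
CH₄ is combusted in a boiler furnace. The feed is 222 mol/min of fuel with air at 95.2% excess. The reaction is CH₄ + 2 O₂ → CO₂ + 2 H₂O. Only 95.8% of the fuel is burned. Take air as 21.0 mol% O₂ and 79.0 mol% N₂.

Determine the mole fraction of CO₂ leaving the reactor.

Stoichiometric O₂ = 2 × 222 = 444 mol/min; O₂ fed = 444 × 1.952 = 866.7 mol/min.
N₂ fed = 866.7 × 79/21 = 3260 mol/min.
Fuel reacted = 0.958 × 222 → ξ = 212.7 mol/min.
Outlet (n = n₀ + ν ξ):
  CH₄: 222 − 1(212.7) = 9.324
  O₂: 866.7 − 2(212.7) = 441.3
  N₂: 3260 (inert)
  CO₂: 0 + 1(212.7) = 212.7
  H₂O: 0 + 2(212.7) = 425.4
Total out = 4349 mol/min; y_CO₂ = 212.7 / 4349 = 0.0489.

0.0489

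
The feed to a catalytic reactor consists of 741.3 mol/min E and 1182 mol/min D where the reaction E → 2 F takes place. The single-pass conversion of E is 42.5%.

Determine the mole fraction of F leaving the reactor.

0.282

E reacted = 0.425 × 741.3 = 315.1 mol/min; ν_E = −1, so ξ = 315.1/1 = 315.1 mol/min.
Outlet amounts (n = n₀ + ν ξ):
  E: 741.3 − 1(315.1) = 426.2
  F: 0 + 2(315.1) = 630.1
  D: 1182 (inert)
Total out = 2238 mol/min; y_F = 630.1 / 2238 = 0.2815.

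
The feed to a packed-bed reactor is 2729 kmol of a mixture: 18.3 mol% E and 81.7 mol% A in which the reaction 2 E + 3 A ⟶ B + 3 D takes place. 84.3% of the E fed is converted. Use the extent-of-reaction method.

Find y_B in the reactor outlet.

E reacted = 0.843 × 499.4 = 421 kmol; ν_E = −2, so ξ = 421/2 = 210.5 kmol.
Outlet amounts (n = n₀ + ν ξ):
  E: 499.4 − 2(210.5) = 78.41
  A: 2230 − 3(210.5) = 1598
  B: 0 + 1(210.5) = 210.5
  D: 0 + 3(210.5) = 631.5
Total out = 2518 kmol; y_B = 210.5 / 2518 = 0.08358.

0.0836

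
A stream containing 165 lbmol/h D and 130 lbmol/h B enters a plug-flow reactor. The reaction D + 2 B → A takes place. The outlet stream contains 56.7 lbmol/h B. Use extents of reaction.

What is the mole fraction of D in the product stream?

For B: n = n₀ − 2ξ → 56.7 = 130 − 2ξ, giving ξ = 36.65 lbmol/h.
Outlet amounts (n = n₀ + ν ξ):
  D: 165 − 1(36.65) = 128.3
  B: 130 − 2(36.65) = 56.7
  A: 0 + 1(36.65) = 36.65
Total out = 221.7 lbmol/h; y_D = 128.3 / 221.7 = 0.5789.

0.579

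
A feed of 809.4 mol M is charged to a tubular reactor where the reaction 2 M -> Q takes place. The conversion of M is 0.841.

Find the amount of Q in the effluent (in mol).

340 mol

M reacted = 0.841 × 809.4 = 680.7 mol; ν_M = −2, so ξ = 680.7/2 = 340.4 mol.
Outlet amounts (n = n₀ + ν ξ):
  M: 809.4 − 2(340.4) = 128.7
  Q: 0 + 1(340.4) = 340.4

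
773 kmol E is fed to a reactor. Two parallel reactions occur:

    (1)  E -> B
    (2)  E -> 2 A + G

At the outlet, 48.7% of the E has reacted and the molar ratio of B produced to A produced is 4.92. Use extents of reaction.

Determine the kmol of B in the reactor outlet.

Conversion of E: E consumed = 0.487 × 773 = 376.5 kmol = 1ξ₁ + 1ξ₂.
Selectivity: 1ξ₁ / (2ξ₂) = 4.92 → ξ₁ = 9.84 ξ₂.
Substitute: (1·9.84 + 1) ξ₂ = 376.5 → ξ₂ = 34.73 kmol, ξ₁ = 341.7 kmol.
Outlet amounts (n = n₀ + Σ ν·ξ):
  E: 773 − 1(341.7) − 1(34.73) = 396.5
  B: 0 + 1(341.7) = 341.7
  A: 0 + 2(34.73) = 69.46
  G: 0 + 1(34.73) = 34.73

342 kmol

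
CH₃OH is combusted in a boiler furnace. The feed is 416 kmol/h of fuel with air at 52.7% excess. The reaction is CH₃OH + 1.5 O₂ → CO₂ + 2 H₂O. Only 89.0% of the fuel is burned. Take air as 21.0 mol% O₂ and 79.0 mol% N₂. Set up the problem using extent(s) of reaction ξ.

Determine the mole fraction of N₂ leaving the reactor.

0.698

Stoichiometric O₂ = 1.5 × 416 = 624 kmol/h; O₂ fed = 624 × 1.527 = 952.8 kmol/h.
N₂ fed = 952.8 × 79/21 = 3585 kmol/h.
Fuel reacted = 0.89 × 416 → ξ = 370.2 kmol/h.
Outlet (n = n₀ + ν ξ):
  CH₃OH: 416 − 1(370.2) = 45.76
  O₂: 952.8 − 1.5(370.2) = 397.5
  N₂: 3585 (inert)
  CO₂: 0 + 1(370.2) = 370.2
  H₂O: 0 + 2(370.2) = 740.5
Total out = 5138 kmol/h; y_N₂ = 3585 / 5138 = 0.6976.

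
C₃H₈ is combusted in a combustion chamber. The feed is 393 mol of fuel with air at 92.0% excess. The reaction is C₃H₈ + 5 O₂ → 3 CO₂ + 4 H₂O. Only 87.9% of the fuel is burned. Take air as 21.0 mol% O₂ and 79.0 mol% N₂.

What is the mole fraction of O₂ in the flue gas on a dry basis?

Stoichiometric O₂ = 5 × 393 = 1965 mol; O₂ fed = 1965 × 1.920 = 3773 mol.
N₂ fed = 3773 × 79/21 = 14190 mol.
Fuel reacted = 0.879 × 393 → ξ = 345.4 mol.
Outlet (n = n₀ + ν ξ):
  C₃H₈: 393 − 1(345.4) = 47.55
  O₂: 3773 − 5(345.4) = 2046
  N₂: 14190 (inert)
  CO₂: 0 + 3(345.4) = 1036
  H₂O: 0 + 4(345.4) = 1382
Dry total = 17320 mol; y_O₂ (dry) = 2046 / 17320 = 0.1181.

0.118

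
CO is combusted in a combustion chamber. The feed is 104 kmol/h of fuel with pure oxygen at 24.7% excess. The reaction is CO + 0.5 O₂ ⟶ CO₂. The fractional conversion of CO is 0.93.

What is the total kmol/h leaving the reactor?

Stoichiometric O₂ = 0.5 × 104 = 52 kmol/h; O₂ fed = 52 × 1.247 = 64.84 kmol/h.
Fuel reacted = 0.93 × 104 → ξ = 96.72 kmol/h.
Outlet (n = n₀ + ν ξ):
  CO: 104 − 1(96.72) = 7.28
  O₂: 64.84 − 0.5(96.72) = 16.48
  CO₂: 0 + 1(96.72) = 96.72
Total out = 7.28 + 16.48 + 96.72 = 120.5 kmol/h.

120 kmol/h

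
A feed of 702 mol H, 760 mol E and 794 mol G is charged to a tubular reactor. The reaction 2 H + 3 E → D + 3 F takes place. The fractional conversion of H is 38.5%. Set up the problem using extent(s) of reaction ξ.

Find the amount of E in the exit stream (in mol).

H reacted = 0.385 × 702 = 270.3 mol; ν_H = −2, so ξ = 270.3/2 = 135.1 mol.
Outlet amounts (n = n₀ + ν ξ):
  H: 702 − 2(135.1) = 431.7
  E: 760 − 3(135.1) = 354.6
  D: 0 + 1(135.1) = 135.1
  F: 0 + 3(135.1) = 405.4
  G: 794 (inert)

355 mol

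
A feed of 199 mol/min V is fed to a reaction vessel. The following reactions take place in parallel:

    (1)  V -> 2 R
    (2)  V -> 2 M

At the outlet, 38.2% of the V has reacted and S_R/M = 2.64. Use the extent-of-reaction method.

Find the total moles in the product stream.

Conversion of V: V consumed = 0.382 × 199 = 76.02 mol/min = 1ξ₁ + 1ξ₂.
Selectivity: 2ξ₁ / (2ξ₂) = 2.64 → ξ₁ = 2.64 ξ₂.
Substitute: (1·2.64 + 1) ξ₂ = 76.02 → ξ₂ = 20.88 mol/min, ξ₁ = 55.13 mol/min.
Outlet amounts (n = n₀ + Σ ν·ξ):
  V: 199 − 1(55.13) − 1(20.88) = 123
  R: 0 + 2(55.13) = 110.3
  M: 0 + 2(20.88) = 41.77
Total out = 123 + 110.3 + 41.77 = 275 mol/min.

275 mol/min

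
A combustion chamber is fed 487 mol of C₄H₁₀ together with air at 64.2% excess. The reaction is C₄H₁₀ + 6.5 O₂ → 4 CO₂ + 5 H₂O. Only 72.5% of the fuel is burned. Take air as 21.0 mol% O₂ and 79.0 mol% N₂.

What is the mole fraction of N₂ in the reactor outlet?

Stoichiometric O₂ = 6.5 × 487 = 3166 mol; O₂ fed = 3166 × 1.642 = 5198 mol.
N₂ fed = 5198 × 79/21 = 19550 mol.
Fuel reacted = 0.725 × 487 → ξ = 353.1 mol.
Outlet (n = n₀ + ν ξ):
  C₄H₁₀: 487 − 1(353.1) = 133.9
  O₂: 5198 − 6.5(353.1) = 2903
  N₂: 19550 (inert)
  CO₂: 0 + 4(353.1) = 1412
  H₂O: 0 + 5(353.1) = 1765
Total out = 25770 mol; y_N₂ = 19550 / 25770 = 0.7588.

0.759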